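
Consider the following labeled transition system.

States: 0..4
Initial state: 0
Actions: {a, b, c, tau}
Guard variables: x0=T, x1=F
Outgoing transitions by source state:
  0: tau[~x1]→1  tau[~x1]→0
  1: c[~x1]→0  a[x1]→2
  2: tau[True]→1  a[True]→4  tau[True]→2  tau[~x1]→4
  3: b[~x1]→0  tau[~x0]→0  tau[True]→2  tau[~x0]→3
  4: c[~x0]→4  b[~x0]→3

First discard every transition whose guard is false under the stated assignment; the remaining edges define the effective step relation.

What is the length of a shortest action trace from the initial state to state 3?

Layered search for 3:
  depth 0: {0}
  depth 1: {1}
3 never appears.

Answer: UNREACHABLE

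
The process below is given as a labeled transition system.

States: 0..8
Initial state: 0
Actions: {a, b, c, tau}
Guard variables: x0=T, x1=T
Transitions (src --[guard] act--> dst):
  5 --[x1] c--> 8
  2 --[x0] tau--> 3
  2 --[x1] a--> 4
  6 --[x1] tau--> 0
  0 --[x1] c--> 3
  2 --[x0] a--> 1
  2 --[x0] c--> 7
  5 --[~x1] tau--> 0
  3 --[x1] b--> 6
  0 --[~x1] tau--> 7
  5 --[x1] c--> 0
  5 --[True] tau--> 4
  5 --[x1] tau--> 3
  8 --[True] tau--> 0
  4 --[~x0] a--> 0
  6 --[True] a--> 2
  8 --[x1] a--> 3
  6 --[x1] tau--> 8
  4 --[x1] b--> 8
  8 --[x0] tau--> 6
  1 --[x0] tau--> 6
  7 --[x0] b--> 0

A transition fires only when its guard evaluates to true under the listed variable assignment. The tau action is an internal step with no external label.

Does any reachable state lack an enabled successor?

Answer: DEADLOCK-FREE

Analysis:
Reach set: {0,1,2,3,4,6,7,8}
  0: c→3  [1 out]
  1: tau→6  [1 out]
  2: a→1  a→4  c→7  tau→3  [4 out]
  3: b→6  [1 out]
  4: b→8  [1 out]
  6: a→2  tau→0  tau→8  [3 out]
  7: b→0  [1 out]
  8: a→3  tau→0  tau→6  [3 out]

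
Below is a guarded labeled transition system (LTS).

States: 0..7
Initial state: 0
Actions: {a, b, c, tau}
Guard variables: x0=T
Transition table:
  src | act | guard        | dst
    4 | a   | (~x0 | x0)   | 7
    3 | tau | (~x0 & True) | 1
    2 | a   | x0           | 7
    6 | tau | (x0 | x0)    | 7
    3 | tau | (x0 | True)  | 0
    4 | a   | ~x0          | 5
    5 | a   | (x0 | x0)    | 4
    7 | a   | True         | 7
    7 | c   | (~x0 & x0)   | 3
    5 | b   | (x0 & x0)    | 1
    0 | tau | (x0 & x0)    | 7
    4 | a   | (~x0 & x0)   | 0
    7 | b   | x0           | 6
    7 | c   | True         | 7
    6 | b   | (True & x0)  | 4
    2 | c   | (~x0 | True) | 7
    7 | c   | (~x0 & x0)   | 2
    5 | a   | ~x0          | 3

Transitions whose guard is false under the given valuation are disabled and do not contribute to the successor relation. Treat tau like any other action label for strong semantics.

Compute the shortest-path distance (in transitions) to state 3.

Layered search for 3:
  L0 = {0}
  L1 = {7}
  L2 = {6}
  L3 = {4}
3 never appears.

Answer: UNREACHABLE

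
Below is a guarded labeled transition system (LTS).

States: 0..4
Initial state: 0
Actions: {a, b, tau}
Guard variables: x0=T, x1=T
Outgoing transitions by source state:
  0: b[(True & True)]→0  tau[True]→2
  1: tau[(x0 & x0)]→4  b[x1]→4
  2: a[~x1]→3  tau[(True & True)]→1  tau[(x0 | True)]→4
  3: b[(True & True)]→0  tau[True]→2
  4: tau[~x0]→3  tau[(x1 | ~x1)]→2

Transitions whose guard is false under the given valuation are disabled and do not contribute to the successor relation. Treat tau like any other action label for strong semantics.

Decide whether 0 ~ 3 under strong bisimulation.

Compute ~ classes (split until stable):
  P[0] = {{0,1,2,3,4}}
  P[1] = {{0,1,3},{2,4}}
  P[2] = {{0,3},{1},{2},{4}}
Fixed point at round 3; 4 class(es).
class of 0: {0,3}; class of 3: {0,3}

Answer: BISIMILAR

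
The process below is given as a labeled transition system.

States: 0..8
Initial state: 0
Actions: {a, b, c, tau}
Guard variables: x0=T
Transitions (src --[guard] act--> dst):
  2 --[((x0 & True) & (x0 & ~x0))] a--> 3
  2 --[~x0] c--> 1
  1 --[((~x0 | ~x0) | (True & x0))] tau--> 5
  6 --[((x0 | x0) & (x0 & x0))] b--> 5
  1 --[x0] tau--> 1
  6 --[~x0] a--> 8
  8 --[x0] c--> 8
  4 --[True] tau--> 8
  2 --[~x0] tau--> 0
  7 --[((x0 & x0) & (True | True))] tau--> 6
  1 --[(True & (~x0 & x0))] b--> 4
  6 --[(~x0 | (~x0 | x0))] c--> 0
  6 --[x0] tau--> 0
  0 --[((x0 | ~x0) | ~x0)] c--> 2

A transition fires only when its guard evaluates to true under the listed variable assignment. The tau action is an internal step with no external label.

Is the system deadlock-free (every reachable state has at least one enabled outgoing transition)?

R = {0,2}
  0: c→2  [1 exit(s)]
  2: ∅  [no exit]
witness 2: c

Answer: DEADLOCK at state 2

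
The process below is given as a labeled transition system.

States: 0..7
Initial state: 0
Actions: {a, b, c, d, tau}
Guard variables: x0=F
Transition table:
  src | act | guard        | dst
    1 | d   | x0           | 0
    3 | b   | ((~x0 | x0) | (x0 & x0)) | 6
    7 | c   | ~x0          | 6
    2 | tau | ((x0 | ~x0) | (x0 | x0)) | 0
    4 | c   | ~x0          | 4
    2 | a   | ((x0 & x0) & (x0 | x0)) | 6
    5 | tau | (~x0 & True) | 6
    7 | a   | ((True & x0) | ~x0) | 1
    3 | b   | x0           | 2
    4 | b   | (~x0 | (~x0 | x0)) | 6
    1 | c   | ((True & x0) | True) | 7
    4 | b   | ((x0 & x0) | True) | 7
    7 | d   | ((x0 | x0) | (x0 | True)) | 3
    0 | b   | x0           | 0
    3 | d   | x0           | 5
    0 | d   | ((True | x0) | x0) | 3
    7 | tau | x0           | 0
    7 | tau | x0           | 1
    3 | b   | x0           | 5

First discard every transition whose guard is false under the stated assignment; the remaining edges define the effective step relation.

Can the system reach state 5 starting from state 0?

Answer: UNREACHABLE

Analysis:
Guard filter leaves 11 enabled edge(s).
Layer 0: {0}
Layer 1: {3}  now seen {0,3}
Layer 2: {6}  now seen {0,3,6}
Reachable = {0,3,6}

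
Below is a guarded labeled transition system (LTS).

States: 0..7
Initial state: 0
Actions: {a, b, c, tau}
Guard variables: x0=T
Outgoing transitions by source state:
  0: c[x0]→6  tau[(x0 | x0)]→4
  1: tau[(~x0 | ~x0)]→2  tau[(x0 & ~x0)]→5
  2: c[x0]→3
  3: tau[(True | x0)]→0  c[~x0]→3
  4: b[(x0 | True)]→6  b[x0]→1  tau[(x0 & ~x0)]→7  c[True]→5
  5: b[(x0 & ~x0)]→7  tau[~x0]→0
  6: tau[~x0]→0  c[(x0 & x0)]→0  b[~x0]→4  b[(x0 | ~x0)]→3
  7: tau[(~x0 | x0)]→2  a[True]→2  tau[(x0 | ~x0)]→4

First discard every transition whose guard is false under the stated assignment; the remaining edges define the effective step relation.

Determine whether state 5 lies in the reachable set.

Guard filter leaves 12 enabled edge(s).
Layer 0: {0}
Layer 1: {4,6}  total {0,4,6}
Layer 2: {1,3,5}  total {0,1,3,4,5,6}
Reachable = {0,1,3,4,5,6}
trace reaching 5: tau·c

Answer: REACHABLE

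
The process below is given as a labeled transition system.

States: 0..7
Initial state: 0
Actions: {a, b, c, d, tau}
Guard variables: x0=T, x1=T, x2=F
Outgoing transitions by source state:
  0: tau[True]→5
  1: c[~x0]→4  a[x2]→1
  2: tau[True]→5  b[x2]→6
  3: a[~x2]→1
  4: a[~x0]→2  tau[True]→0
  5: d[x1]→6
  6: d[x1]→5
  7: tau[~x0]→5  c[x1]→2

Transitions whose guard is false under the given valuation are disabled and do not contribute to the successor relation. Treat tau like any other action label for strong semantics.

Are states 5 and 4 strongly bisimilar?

Bisimulation quotient by refinement:
  round 0: {{0,1,2,3,4,5,6,7}}
  round 1: {{0,2,4},{1},{3},{5,6},{7}}
  round 2: {{0,2},{1},{3},{4},{5,6},{7}}
stable after 3 split(s): 6 block(s)
class of 5: {5,6}; class of 4: {4}

Answer: NOT BISIMILAR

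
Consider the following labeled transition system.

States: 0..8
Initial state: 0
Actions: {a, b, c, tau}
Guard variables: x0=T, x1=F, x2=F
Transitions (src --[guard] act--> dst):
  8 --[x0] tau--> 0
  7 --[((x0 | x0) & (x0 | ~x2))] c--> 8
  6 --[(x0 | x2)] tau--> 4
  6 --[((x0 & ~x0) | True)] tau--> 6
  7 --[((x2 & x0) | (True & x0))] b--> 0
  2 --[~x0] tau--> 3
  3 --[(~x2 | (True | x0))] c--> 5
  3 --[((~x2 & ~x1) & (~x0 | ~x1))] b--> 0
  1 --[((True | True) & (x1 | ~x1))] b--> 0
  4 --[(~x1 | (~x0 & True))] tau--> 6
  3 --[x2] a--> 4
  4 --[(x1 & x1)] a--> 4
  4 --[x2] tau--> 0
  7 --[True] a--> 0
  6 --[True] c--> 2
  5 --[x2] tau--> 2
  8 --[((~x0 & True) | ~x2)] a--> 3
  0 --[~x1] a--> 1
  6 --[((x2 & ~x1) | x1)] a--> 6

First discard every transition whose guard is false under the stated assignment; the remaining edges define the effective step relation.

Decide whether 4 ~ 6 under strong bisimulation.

Bisimulation quotient by refinement:
  P[0] = {{0,1,2,3,4,5,6,7,8}}
  P[1] = {{0},{1},{2,5},{3},{4},{6},{7},{8}}
8 equivalence class(es) (converged in 2)
[4]={4}  [6]={6}

Answer: NOT BISIMILAR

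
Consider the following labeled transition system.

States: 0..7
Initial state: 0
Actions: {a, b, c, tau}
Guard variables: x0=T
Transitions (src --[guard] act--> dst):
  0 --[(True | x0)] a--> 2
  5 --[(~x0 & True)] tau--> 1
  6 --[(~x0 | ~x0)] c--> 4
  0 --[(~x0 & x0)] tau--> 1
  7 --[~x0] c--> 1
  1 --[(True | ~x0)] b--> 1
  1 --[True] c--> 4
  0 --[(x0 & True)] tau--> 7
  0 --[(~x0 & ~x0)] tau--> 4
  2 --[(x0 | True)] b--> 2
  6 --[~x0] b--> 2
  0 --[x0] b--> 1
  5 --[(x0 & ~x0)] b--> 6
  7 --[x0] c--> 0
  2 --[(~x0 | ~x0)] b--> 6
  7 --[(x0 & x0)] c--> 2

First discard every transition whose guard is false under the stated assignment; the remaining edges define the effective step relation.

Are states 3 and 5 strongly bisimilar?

Answer: BISIMILAR

Working:
Refine partition for ~:
  π0 = {{0,1,2,3,4,5,6,7}}
  π1 = {{0},{1},{2},{3,4,5,6},{7}}
stable after 2 split(s): 5 block(s)
class of 3: {3,4,5,6}; class of 5: {3,4,5,6}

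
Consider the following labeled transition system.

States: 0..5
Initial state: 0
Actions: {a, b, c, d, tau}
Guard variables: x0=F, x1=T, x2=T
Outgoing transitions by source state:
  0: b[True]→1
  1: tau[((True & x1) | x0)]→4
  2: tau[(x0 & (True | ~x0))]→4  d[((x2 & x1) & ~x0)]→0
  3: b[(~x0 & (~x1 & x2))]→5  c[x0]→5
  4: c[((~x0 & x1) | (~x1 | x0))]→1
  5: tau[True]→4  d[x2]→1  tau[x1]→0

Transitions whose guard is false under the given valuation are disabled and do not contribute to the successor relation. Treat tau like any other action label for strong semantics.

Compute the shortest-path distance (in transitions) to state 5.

Breadth-first toward 5:
  L0 = {0}
  L1 = {1}
  L2 = {4}
5 never appears.

Answer: UNREACHABLE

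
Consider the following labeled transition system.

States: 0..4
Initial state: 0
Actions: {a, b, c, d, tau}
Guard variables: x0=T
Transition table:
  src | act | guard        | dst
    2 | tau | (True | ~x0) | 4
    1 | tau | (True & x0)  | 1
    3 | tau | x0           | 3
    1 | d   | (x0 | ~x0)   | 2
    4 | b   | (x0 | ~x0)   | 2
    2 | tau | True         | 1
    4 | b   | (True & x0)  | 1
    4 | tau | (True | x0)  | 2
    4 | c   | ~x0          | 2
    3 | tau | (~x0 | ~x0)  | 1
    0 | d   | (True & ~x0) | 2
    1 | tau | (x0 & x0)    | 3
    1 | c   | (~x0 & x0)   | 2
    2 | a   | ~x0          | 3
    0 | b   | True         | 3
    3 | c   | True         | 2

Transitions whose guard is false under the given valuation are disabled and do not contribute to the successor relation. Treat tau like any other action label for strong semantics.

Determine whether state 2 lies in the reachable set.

11 transition(s) survive guard evaluation.
L0 = {0}
L1 = {3}  cumulative {0,3}
L2 = {2}  cumulative {0,2,3}
L3 = {1,4}  cumulative {0,1,2,3,4}
R = {0,1,2,3,4}
Path to 2: b·c

Answer: REACHABLE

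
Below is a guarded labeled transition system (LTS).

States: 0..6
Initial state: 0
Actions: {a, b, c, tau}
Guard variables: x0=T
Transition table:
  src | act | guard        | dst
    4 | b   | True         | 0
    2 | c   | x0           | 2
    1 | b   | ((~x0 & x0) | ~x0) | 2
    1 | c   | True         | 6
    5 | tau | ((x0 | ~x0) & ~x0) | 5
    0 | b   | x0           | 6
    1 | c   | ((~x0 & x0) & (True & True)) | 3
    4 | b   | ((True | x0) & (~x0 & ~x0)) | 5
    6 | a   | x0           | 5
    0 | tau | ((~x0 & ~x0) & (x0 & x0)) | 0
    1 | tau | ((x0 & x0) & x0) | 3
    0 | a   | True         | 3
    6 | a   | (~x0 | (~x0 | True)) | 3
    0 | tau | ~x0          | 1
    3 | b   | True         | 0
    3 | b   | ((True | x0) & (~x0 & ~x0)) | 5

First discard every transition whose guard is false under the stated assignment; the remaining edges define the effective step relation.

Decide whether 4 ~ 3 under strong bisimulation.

Answer: BISIMILAR

Trace:
Refine partition for ~:
  round 0: {{0,1,2,3,4,5,6}}
  round 1: {{0},{1},{2},{3,4},{5},{6}}
Fixed point at round 2; 6 class(es).
[4]={3,4}  [3]={3,4}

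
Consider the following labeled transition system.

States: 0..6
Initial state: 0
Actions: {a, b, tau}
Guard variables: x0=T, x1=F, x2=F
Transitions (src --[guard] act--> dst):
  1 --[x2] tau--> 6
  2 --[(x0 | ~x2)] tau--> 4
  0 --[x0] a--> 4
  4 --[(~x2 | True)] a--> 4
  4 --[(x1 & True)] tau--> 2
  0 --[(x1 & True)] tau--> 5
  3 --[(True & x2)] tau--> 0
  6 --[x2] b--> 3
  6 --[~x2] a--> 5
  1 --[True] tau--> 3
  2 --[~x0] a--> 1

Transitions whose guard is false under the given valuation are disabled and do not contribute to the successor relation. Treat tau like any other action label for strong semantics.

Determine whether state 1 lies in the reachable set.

Answer: UNREACHABLE

Working:
5 transition(s) survive guard evaluation.
depth 0: {0}
depth 1: {4}  now seen {0,4}
Reachable = {0,4}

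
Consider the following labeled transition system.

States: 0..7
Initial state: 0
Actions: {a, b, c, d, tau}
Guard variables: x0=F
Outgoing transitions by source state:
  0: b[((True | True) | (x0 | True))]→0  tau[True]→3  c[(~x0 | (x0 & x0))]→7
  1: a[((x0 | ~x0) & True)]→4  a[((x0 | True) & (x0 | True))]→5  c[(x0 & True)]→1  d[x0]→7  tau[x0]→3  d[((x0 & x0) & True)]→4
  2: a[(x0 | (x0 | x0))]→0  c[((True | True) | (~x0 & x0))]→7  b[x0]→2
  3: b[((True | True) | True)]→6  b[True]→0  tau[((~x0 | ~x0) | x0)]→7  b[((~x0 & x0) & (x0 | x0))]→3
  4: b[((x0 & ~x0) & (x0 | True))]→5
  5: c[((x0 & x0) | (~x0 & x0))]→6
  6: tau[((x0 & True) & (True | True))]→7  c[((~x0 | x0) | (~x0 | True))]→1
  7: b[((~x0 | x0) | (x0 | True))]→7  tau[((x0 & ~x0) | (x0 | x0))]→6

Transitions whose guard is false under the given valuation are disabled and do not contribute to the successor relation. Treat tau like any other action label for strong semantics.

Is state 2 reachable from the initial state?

Answer: UNREACHABLE

Working:
11 transition(s) survive guard evaluation.
Layer 0: {0}
Layer 1: {3,7}  total {0,3,7}
Layer 2: {6}  total {0,3,6,7}
Layer 3: {1}  total {0,1,3,6,7}
Layer 4: {4,5}  total {0,1,3,4,5,6,7}
R = {0,1,3,4,5,6,7}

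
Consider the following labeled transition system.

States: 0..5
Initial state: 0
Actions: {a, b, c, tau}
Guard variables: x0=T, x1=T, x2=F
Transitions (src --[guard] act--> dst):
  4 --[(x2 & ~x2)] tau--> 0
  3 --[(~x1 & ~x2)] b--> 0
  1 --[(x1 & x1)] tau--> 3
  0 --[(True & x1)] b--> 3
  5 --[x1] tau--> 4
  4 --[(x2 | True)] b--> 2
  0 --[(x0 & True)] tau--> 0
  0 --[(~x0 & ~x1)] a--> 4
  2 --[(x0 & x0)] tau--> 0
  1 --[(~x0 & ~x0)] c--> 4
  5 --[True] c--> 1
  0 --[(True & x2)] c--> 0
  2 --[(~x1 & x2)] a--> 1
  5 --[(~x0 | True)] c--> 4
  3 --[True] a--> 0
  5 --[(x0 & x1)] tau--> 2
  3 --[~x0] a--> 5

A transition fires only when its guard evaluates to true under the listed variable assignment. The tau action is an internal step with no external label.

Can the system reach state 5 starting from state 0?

10 transition(s) survive guard evaluation.
L0 = {0}
L1 = {3}  now seen {0,3}
Reach set: {0,3}

Answer: UNREACHABLE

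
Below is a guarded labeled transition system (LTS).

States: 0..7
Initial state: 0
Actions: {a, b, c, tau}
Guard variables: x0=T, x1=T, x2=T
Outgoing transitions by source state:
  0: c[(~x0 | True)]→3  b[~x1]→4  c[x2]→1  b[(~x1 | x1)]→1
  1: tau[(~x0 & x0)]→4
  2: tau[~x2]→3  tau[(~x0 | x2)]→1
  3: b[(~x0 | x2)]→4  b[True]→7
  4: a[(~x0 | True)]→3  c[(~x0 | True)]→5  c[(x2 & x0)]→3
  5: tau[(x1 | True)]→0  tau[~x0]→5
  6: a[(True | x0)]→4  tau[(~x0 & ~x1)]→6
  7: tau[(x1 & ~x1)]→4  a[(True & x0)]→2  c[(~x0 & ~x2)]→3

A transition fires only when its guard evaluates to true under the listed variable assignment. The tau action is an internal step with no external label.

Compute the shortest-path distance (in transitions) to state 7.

Layered search for 7:
  L0 = {0}
  L1 = {1,3}
  L2 = {4,7}
first hit 7 at d=2 via c·b

Answer: 2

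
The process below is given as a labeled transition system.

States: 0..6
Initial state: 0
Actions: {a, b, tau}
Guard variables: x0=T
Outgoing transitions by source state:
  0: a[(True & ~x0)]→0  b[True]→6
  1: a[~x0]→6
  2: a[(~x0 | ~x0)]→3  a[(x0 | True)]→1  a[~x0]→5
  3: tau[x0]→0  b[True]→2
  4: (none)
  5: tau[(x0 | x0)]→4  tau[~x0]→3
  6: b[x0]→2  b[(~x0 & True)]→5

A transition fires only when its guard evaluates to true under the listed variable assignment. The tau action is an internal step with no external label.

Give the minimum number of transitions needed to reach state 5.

Answer: UNREACHABLE

Trace:
BFS to 5:
  depth 0: {0}
  depth 1: {6}
  depth 2: {2}
  depth 3: {1}
5 never appears.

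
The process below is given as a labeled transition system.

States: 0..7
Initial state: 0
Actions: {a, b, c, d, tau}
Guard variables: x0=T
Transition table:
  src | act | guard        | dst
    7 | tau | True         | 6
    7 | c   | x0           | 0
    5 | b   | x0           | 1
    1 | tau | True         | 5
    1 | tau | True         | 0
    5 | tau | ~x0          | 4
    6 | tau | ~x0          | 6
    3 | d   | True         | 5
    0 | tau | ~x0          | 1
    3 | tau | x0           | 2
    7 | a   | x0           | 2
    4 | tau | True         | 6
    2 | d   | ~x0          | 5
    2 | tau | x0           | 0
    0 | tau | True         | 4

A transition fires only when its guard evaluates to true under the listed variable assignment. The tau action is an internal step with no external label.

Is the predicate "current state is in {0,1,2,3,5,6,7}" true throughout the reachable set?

Allowed set {0,1,2,3,5,6,7}
Reach set: {0,4,6}
  0: ✓
  4: outside
  6: ✓
reach 4 via tau — violates

Answer: INVARIANT VIOLATED at state 4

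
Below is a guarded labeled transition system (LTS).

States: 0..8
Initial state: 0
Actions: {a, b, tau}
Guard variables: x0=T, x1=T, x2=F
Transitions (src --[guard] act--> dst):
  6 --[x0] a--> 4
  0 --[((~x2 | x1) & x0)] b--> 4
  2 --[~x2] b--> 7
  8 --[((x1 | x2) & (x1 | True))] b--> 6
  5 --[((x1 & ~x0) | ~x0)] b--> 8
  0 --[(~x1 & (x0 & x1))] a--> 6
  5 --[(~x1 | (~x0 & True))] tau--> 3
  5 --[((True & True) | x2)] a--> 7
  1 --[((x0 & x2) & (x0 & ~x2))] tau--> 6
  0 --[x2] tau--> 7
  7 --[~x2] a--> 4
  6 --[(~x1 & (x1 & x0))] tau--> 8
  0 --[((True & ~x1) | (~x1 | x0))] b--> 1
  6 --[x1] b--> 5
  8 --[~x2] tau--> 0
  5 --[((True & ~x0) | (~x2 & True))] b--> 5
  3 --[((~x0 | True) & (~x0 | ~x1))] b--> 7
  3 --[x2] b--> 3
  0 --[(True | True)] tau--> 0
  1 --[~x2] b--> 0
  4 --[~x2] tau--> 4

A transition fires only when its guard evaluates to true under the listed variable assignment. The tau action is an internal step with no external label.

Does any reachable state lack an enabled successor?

Answer: DEADLOCK-FREE

Working:
R = {0,1,4}
  0: b→1  b→4  tau→0  [deg 3]
  1: b→0  [deg 1]
  4: tau→4  [deg 1]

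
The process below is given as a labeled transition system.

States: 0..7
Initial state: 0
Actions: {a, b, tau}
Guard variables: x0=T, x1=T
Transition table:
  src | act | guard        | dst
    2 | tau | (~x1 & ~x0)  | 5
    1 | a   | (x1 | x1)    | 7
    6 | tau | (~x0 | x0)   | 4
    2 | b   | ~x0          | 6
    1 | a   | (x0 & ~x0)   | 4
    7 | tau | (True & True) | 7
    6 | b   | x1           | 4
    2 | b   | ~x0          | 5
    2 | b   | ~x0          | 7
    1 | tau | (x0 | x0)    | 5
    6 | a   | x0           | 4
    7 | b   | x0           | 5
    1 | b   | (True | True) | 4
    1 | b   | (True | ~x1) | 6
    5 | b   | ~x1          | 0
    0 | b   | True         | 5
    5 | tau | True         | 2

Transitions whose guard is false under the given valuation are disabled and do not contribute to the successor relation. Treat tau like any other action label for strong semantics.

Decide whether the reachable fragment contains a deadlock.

Answer: DEADLOCK at state 2

Analysis:
Reachable = {0,2,5}
  0: b→5  [1 exit(s)]
  2: ∅  [STUCK]
  5: tau→2  [1 exit(s)]
trace reaching 2: b·tau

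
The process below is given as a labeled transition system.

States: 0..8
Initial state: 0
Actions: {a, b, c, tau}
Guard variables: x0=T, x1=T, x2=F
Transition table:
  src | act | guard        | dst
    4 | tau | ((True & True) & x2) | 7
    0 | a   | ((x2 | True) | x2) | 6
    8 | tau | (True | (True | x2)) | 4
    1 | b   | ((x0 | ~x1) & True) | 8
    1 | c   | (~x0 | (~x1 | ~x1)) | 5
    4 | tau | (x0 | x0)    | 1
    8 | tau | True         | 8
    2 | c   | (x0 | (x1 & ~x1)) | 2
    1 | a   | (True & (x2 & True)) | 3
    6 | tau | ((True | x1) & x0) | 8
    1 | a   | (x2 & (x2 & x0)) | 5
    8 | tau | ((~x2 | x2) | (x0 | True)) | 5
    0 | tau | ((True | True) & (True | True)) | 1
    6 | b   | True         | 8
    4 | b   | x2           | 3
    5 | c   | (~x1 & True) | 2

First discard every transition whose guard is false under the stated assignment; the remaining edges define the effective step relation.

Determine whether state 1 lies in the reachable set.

Guard filter leaves 10 enabled edge(s).
L0 = {0}
L1 = {1,6}  now seen {0,1,6}
L2 = {8}  now seen {0,1,6,8}
L3 = {4,5}  now seen {0,1,4,5,6,8}
Reach set: {0,1,4,5,6,8}
trace reaching 1: tau

Answer: REACHABLE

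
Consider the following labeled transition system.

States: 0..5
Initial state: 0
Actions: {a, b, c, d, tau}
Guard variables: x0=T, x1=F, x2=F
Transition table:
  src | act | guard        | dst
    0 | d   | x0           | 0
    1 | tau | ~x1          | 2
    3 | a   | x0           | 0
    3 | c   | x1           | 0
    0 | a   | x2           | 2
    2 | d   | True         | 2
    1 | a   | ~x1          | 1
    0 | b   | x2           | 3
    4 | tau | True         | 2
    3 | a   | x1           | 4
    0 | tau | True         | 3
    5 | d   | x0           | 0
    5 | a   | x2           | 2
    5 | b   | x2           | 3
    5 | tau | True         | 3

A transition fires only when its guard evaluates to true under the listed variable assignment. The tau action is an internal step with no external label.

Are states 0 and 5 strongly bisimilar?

Answer: BISIMILAR

Working:
Compute ~ classes (split until stable):
  round 0: {{0,1,2,3,4,5}}
  round 1: {{0,5},{1},{2},{3},{4}}
stable after 2 split(s): 5 block(s)
class of 0: {0,5}; class of 5: {0,5}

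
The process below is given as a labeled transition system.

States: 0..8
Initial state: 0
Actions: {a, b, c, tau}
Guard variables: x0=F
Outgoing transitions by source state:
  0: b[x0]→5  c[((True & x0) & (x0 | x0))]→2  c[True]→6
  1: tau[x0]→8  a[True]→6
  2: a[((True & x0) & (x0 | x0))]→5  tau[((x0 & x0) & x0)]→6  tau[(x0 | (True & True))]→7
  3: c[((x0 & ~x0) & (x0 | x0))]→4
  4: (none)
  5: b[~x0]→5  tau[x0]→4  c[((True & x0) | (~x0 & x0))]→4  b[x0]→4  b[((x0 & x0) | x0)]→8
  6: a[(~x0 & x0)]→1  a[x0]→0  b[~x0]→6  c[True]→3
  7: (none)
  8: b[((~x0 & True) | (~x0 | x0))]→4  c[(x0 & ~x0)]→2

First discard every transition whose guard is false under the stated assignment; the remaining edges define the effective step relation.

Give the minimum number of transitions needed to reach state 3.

Answer: 2

Working:
Layered search for 3:
  L0 = {0}
  L1 = {6}
  L2 = {3}
first hit 3 at d=2 via c·c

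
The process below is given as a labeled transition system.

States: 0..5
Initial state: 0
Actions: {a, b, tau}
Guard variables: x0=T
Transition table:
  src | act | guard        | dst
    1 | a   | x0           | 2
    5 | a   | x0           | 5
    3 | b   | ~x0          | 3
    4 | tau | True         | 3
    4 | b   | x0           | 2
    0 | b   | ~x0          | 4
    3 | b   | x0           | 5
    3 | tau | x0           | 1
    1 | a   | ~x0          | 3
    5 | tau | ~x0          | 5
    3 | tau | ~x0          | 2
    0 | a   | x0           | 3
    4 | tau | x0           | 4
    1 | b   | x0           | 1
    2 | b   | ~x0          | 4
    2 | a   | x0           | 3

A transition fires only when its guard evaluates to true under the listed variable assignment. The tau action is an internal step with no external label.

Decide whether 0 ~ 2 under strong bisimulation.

Answer: BISIMILAR

Working:
Refine partition for ~:
  round 0: {{0,1,2,3,4,5}}
  round 1: {{0,2,5},{1},{3,4}}
  round 2: {{0,2},{1},{3},{4},{5}}
stable after 3 split(s): 5 block(s)
0∈{0,2}, 2∈{0,2}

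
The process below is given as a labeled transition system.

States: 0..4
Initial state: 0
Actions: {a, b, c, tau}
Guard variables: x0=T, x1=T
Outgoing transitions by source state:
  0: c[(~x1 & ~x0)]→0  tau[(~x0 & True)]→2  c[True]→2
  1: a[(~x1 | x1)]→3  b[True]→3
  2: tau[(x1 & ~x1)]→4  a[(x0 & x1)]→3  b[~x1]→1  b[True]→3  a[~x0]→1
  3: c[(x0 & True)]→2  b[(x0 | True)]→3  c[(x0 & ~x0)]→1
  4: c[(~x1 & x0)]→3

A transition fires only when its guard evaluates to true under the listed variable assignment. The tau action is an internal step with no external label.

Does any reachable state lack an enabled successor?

R = {0,2,3}
  0: c→2  [1 exit(s)]
  2: a→3  b→3  [2 exit(s)]
  3: b→3  c→2  [2 exit(s)]

Answer: DEADLOCK-FREE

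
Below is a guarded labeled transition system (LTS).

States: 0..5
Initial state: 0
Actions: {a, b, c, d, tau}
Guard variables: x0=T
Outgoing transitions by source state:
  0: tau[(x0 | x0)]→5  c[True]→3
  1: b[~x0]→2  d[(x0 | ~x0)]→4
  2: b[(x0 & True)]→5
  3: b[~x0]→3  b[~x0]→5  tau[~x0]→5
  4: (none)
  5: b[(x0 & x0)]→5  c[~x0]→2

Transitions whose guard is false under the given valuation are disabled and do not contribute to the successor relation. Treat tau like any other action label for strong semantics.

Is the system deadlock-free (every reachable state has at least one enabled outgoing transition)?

R = {0,3,5}
  0: c→3  tau→5  [2 exit(s)]
  3: ∅  [deadlock]
  5: b→5  [1 exit(s)]
Path to 3: c

Answer: DEADLOCK at state 3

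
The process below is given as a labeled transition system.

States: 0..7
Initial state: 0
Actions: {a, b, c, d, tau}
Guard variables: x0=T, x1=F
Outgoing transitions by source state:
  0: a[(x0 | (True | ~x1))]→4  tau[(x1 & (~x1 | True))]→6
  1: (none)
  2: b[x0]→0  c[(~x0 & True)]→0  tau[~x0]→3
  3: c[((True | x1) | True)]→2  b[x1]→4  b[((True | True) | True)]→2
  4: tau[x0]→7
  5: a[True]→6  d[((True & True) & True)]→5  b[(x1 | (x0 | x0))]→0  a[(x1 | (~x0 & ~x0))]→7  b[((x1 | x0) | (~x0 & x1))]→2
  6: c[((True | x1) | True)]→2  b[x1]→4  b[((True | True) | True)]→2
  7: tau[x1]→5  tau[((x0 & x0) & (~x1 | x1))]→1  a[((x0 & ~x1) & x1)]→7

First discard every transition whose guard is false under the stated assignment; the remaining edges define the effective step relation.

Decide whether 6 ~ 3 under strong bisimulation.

Compute ~ classes (split until stable):
  π0 = {{0,1,2,3,4,5,6,7}}
  π1 = {{0},{1},{2},{3,6},{4,7},{5}}
  π2 = {{0},{1},{2},{3,6},{4},{5},{7}}
stable after 3 split(s): 7 block(s)
[6]={3,6}  [3]={3,6}

Answer: BISIMILAR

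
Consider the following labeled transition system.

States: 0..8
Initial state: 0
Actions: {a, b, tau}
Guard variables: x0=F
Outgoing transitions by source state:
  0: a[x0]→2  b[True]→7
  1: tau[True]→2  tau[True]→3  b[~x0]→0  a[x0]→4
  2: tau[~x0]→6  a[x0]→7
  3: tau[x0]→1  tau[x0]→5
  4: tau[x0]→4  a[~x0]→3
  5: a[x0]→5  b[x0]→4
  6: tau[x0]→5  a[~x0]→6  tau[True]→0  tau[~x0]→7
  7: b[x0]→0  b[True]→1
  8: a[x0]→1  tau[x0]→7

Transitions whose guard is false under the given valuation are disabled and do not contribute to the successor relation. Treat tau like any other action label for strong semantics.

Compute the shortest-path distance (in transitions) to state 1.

Answer: 2

Working:
Layered search for 1:
  Layer 0: {0}
  Layer 1: {7}
  Layer 2: {1}
first hit 1 at d=2 via b·b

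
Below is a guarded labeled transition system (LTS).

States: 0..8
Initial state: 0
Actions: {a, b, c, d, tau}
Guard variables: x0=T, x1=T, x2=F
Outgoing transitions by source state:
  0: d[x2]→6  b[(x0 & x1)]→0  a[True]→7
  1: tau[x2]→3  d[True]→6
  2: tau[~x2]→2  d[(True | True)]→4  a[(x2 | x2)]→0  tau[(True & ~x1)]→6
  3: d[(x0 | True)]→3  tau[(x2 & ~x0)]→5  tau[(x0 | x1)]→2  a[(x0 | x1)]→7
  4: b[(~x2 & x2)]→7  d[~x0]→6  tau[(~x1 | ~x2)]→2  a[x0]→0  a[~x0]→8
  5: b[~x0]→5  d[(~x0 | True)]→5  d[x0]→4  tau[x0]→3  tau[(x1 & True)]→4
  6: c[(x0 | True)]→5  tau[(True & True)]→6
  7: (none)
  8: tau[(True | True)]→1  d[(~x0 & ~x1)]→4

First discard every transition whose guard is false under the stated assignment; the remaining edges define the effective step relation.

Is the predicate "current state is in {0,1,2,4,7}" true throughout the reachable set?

Answer: INVARIANT HOLDS

Analysis:
Inv-set: {0,1,2,4,7}
R = {0,7}
  0: ok
  7: ok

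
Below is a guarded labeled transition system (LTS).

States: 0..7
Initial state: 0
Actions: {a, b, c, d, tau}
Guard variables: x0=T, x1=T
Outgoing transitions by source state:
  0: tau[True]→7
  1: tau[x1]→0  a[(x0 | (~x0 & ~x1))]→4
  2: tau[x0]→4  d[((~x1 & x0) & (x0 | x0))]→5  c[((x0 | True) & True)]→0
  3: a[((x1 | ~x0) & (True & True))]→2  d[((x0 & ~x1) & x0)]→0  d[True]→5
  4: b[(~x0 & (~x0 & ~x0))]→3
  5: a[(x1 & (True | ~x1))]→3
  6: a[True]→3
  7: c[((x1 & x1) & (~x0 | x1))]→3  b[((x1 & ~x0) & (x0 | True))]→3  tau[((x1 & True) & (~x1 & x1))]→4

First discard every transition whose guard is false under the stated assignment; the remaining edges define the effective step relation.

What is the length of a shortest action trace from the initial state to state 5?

Answer: 3

Analysis:
Layered search for 5:
  Layer 0: {0}
  Layer 1: {7}
  Layer 2: {3}
  Layer 3: {2,5}
depth(5)=3, e.g. tau·c·d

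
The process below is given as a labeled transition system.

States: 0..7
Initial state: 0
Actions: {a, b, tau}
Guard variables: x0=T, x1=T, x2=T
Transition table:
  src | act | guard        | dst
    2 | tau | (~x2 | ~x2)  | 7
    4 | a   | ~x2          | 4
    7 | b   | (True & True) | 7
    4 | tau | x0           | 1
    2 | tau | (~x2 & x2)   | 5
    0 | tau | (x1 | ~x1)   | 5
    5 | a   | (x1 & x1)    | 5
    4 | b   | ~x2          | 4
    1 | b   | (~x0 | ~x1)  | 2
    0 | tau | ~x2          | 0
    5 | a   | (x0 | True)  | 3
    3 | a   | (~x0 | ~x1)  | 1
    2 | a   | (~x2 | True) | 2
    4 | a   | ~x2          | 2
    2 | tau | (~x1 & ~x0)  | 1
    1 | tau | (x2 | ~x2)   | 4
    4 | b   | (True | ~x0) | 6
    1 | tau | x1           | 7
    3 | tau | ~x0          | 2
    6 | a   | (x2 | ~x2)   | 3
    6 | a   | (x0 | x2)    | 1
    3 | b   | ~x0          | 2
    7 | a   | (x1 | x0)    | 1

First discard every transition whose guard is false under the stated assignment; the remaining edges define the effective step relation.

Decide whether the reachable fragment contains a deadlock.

Reach set: {0,3,5}
  0: tau→5  [deg 1]
  3: ∅  [STUCK]
  5: a→3  a→5  [deg 2]
witness 3: tau·a

Answer: DEADLOCK at state 3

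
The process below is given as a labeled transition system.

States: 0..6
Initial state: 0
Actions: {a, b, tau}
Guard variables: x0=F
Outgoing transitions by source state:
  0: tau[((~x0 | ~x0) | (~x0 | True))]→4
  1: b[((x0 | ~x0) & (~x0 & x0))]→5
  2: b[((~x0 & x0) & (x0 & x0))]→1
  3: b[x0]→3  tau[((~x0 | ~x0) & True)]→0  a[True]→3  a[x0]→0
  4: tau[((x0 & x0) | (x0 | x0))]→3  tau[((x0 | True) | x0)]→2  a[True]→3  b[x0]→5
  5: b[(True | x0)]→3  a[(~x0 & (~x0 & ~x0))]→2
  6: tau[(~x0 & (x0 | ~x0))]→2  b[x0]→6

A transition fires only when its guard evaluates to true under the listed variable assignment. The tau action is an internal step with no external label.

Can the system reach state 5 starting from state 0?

Answer: UNREACHABLE

Analysis:
Guard filter leaves 8 enabled edge(s).
depth 0: {0}
depth 1: {4}  cumulative {0,4}
depth 2: {2,3}  cumulative {0,2,3,4}
Reach set: {0,2,3,4}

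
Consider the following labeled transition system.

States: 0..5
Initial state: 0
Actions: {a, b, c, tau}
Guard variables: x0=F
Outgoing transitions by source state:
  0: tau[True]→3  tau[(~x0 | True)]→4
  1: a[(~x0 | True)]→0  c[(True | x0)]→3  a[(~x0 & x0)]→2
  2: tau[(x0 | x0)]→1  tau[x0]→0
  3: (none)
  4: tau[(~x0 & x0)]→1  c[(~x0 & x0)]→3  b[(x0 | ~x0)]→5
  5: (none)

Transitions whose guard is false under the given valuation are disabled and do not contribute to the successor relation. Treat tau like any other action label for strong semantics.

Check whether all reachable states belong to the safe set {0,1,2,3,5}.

Answer: INVARIANT VIOLATED at state 4

Analysis:
Allowed set {0,1,2,3,5}
Reachable = {0,3,4,5}
  0: ok
  3: ok
  4: outside
  5: ok
witness against invariant: tau → 4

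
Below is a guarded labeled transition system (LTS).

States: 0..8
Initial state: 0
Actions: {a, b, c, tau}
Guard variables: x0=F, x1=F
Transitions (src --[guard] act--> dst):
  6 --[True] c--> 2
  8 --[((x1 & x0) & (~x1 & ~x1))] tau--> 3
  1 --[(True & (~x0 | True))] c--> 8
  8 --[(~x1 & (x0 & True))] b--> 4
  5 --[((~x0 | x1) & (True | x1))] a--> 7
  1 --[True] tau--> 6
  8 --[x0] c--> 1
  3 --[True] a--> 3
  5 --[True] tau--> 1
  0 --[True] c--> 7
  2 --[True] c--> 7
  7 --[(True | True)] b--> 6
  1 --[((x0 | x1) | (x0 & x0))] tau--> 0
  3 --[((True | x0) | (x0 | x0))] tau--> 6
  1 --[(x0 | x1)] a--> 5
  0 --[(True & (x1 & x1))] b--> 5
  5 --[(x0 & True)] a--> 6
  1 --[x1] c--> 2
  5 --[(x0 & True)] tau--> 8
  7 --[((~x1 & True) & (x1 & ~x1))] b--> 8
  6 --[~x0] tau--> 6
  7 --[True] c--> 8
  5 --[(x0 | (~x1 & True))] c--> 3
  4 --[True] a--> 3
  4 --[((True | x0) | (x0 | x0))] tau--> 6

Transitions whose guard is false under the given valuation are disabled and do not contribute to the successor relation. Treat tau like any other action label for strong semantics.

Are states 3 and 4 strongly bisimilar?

Compute ~ classes (split until stable):
  round 0: {{0,1,2,3,4,5,6,7,8}}
  round 1: {{0,2},{1,6},{3,4},{5},{7},{8}}
  round 2: {{0,2},{1},{3,4},{5},{6},{7},{8}}
Fixed point at round 3; 7 class(es).
3∈{3,4}, 4∈{3,4}

Answer: BISIMILAR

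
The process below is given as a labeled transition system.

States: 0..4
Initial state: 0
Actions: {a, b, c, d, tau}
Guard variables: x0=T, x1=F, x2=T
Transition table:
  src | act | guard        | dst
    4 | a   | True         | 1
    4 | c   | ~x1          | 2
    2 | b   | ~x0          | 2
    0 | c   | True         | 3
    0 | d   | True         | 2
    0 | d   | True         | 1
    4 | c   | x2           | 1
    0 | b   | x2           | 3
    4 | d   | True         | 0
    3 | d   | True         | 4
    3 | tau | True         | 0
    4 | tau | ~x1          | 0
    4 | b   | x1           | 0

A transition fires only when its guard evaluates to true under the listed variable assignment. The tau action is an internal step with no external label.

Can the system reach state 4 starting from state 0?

Guard filter leaves 11 enabled edge(s).
Layer 0: {0}
Layer 1: {1,2,3}  cumulative {0,1,2,3}
Layer 2: {4}  cumulative {0,1,2,3,4}
Reach set: {0,1,2,3,4}
witness 4: c·d

Answer: REACHABLE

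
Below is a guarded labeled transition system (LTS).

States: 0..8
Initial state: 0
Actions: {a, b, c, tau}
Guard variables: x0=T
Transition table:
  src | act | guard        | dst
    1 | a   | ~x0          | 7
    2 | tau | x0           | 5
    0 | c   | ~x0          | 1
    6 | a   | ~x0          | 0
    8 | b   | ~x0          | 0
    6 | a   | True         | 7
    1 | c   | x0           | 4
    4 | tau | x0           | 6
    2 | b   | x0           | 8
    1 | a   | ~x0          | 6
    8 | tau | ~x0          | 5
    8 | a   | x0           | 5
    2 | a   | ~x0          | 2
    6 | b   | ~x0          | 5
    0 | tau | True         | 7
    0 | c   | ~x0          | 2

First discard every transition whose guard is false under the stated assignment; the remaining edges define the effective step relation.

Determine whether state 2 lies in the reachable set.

Answer: UNREACHABLE

Working:
7 transition(s) survive guard evaluation.
depth 0: {0}
depth 1: {7}  now seen {0,7}
Reachable = {0,7}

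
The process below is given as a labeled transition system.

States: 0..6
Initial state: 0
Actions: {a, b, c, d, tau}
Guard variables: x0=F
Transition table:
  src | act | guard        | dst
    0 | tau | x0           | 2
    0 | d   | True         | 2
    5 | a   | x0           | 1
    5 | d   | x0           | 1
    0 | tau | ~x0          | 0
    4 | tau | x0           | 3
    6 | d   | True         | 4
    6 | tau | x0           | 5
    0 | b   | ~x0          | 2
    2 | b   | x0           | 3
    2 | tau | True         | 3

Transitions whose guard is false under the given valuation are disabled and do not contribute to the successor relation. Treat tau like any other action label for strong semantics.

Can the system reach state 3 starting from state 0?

Answer: REACHABLE

Trace:
Guard filter leaves 5 enabled edge(s).
depth 0: {0}
depth 1: {2}  now seen {0,2}
depth 2: {3}  now seen {0,2,3}
Reachable = {0,2,3}
Path to 3: d·tau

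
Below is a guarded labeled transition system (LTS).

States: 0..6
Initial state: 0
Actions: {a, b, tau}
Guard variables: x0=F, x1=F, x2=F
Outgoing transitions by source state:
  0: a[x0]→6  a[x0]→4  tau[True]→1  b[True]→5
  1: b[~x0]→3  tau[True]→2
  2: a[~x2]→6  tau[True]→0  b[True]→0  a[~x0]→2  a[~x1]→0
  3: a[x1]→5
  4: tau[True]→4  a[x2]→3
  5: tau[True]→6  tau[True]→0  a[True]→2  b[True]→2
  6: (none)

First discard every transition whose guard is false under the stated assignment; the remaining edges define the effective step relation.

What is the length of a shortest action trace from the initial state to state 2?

BFS to 2:
  L0 = {0}
  L1 = {1,5}
  L2 = {2,3,6}
2 enters at depth 2; path b·a

Answer: 2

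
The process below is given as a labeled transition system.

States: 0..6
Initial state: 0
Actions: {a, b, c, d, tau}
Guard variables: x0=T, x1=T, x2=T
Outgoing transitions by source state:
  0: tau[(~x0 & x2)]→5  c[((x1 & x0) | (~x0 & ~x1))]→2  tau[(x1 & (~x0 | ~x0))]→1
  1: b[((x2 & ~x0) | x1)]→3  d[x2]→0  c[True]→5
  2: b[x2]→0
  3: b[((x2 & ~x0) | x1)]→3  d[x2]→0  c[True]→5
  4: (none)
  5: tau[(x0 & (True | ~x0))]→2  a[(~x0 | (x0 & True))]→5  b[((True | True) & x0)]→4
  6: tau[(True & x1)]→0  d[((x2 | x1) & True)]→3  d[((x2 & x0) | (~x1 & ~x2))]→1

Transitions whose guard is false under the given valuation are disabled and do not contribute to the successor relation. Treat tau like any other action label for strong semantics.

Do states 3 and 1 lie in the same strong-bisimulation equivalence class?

Answer: BISIMILAR

Analysis:
Compute ~ classes (split until stable):
  P[0] = {{0,1,2,3,4,5,6}}
  P[1] = {{0},{1,3},{2},{4},{5},{6}}
6 equivalence class(es) (converged in 2)
class of 3: {1,3}; class of 1: {1,3}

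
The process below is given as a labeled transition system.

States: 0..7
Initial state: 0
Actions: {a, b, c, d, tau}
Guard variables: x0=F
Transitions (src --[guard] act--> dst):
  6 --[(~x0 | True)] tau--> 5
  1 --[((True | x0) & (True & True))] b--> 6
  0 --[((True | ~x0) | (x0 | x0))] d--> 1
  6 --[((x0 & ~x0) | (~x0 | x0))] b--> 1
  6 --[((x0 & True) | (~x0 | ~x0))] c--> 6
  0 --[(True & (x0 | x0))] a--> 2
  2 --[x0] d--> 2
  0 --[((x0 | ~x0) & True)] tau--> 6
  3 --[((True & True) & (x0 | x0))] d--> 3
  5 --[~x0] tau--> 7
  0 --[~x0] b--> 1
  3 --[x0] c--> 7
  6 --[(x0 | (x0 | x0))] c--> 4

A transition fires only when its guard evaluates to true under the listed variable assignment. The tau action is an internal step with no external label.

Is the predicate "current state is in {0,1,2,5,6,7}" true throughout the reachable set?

Answer: INVARIANT HOLDS

Trace:
Allowed set {0,1,2,5,6,7}
Reachable = {0,1,5,6,7}
  0: ok
  1: ok
  5: ok
  6: ok
  7: ok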